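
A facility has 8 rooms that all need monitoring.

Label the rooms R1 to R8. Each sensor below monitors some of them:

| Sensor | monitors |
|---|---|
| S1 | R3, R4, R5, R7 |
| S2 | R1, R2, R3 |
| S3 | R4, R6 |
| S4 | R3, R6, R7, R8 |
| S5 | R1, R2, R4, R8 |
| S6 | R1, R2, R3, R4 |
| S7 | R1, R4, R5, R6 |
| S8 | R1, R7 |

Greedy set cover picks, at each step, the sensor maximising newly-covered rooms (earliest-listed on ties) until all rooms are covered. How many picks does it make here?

Greedy: pick S1 (covers 4 new) → pick S5 (covers 3 new) → pick S3 (covers 1 new). Total picks: 3.

3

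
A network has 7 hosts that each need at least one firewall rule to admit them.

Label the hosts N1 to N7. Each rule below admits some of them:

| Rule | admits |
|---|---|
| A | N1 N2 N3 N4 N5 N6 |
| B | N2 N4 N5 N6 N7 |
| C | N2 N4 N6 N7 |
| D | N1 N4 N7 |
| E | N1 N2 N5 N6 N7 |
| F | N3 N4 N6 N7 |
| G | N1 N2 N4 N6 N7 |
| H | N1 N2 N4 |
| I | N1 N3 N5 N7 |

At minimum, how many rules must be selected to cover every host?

Take {E, F}. Their union is {N1, N2, N3, N4, N5, N6, N7}, which is all 7 hosts.
No single rule has all 7 hosts (the largest, A, has 6), so 2 is optimal.

2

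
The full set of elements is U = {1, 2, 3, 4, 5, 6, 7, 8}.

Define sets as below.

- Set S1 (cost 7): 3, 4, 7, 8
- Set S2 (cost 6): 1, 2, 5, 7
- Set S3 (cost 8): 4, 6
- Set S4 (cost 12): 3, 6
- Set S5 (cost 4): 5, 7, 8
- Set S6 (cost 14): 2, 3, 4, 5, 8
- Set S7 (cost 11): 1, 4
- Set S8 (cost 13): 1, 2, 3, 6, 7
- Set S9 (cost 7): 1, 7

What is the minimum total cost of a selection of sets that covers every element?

21

S1, S2, S3 together cover every element (S1 ∪ S2 ∪ S3 = {1, 2, 3, 4, 5, 6, 7, 8}); total cost 7 + 6 + 8 = 21.
The greedy pick S5, S2, S1, S3 costs 25; no covering selection beats 21.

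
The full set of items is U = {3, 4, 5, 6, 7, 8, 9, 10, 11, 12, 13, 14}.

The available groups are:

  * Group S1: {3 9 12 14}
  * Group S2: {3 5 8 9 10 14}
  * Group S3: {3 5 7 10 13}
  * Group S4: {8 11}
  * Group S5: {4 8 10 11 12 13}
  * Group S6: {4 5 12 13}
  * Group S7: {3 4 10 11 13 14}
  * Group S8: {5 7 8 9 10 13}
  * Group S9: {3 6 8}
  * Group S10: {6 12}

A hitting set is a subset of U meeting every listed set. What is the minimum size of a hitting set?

H = {3, 8, 12} meets every group (each contains at least one member of H), and |H| = 3.
The groups S3, S4, S10 are pairwise disjoint, so any hitting set needs a separate item for each — at least 3. Hence 3 is optimal.

3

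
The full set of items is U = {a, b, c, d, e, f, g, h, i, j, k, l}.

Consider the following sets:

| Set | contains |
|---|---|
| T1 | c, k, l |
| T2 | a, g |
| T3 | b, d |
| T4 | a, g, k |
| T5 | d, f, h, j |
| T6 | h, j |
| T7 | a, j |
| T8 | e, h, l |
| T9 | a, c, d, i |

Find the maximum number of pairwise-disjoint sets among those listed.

4

T1, T2, T3, T6 are pairwise disjoint (T1={c,k,l}; T2={a,g}; T3={b,d}; T6={h,j}).
Every remaining set overlaps one of these, and no 5 of the listed sets are pairwise disjoint, so 4 is the maximum.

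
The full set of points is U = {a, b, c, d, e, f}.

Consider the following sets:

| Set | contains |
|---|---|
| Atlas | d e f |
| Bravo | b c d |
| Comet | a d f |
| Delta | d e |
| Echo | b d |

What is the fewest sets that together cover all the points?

Atlas and Bravo and Comet together: Atlas ∪ Bravo ∪ Comet = {a, b, c, d, e, f} — every point is covered.
Only Comet contains a, so Comet is forced; the remaining 3 points need at least 2 more sets (each remaining set adds at most 2) — so at least 3 sets are needed, and 3 is optimal.

3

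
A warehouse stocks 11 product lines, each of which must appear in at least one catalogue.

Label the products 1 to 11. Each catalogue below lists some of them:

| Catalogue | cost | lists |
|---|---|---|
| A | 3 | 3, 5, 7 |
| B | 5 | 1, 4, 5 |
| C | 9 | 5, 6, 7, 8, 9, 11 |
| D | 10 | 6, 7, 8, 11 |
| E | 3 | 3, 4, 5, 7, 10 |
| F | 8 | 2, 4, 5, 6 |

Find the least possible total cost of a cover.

B, C, E, F together cover every product (B ∪ C ∪ E ∪ F = {1, 2, 3, 4, 5, 6, 7, 8, 9, 10, 11}); total cost 5 + 9 + 3 + 8 = 25.
No covering selection has total cost below 25.

25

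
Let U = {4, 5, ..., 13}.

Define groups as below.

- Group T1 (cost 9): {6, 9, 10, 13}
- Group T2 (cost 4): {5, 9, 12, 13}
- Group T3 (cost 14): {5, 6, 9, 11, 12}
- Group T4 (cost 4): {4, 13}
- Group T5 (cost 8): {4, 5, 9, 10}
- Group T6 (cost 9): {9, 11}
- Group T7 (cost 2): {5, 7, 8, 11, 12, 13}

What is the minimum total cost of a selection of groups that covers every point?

15

T1, T4, T7 together cover every point (T1 ∪ T4 ∪ T7 = {4, 5, 6, 7, 8, 9, 10, 11, 12, 13}); total cost 9 + 4 + 2 = 15.
The greedy pick T7, T5, T1 costs 19; no covering selection beats 15.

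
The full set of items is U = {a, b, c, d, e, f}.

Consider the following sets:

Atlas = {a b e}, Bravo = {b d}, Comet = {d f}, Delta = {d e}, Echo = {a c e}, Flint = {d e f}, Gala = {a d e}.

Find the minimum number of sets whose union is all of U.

Atlas, Echo, and Flint cover everything between them: the union {a, b, c, d, e, f} is all of U.
Only Echo contains c, so Echo is forced; the remaining 3 items need at least 2 more sets (each remaining set adds at most 2) — so at least 3 sets are needed, and 3 is optimal.

3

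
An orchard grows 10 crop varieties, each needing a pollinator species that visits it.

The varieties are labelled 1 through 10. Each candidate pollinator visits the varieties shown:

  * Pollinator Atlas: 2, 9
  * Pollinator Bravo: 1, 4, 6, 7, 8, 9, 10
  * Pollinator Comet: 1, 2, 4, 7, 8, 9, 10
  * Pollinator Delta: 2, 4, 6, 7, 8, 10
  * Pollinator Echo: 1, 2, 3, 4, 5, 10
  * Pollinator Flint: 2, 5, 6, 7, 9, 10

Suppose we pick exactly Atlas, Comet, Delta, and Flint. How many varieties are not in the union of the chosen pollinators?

1

Union of Atlas, Comet, Delta, Flint = {1, 2, 4, 5, 6, 7, 8, 9, 10}.
Not covered: 3 — 1 variety.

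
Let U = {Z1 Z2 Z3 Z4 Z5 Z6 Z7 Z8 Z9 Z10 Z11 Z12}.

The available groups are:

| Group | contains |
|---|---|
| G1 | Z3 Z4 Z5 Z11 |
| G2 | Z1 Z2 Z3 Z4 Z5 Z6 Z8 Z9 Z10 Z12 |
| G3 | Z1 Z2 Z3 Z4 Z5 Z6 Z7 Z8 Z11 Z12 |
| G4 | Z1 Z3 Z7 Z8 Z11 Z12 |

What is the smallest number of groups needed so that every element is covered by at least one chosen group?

Take {G2, G4}. Their union is {Z1, Z2, Z3, Z4, Z5, Z6, Z7, Z8, Z9, Z10, Z11, Z12}, which is all 12 elements.
No single group has all 12 elements (the largest, G2, has 10), so 2 is optimal.

2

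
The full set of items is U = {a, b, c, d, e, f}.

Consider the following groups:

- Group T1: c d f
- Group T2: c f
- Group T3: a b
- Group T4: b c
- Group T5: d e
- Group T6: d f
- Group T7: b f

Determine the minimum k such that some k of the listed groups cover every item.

T2 and T3 and T5 together: T2 ∪ T3 ∪ T5 = {a, b, c, d, e, f} — every item is covered.
Only T3 contains a, so T3 is forced; the remaining 4 items need at least 2 more groups (each remaining group adds at most 3) — so at least 3 groups are needed, and 3 is optimal.

3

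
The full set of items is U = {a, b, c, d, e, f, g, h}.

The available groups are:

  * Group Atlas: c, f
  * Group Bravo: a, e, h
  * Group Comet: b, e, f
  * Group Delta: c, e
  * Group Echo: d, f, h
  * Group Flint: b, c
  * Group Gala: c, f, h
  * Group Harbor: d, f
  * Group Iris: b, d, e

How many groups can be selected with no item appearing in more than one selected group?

3

Bravo, Flint, Harbor are pairwise disjoint (Bravo={a,e,h}; Flint={b,c}; Harbor={d,f}).
Every remaining group overlaps one of these, and no 4 of the listed groups are pairwise disjoint, so 3 is the maximum.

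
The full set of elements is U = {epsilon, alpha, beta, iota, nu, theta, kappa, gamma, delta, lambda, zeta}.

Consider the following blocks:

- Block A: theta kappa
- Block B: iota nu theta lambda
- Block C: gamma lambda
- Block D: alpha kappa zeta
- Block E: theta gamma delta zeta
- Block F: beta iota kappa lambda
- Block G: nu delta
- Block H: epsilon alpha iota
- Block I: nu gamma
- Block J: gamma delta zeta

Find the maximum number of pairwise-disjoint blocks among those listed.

A, C, G, H are pairwise disjoint (A={theta,kappa}; C={gamma,lambda}; G={nu,delta}; H={epsilon,alpha,iota}).
Every remaining block overlaps one of these, and no 5 of the listed blocks are pairwise disjoint, so 4 is the maximum.

4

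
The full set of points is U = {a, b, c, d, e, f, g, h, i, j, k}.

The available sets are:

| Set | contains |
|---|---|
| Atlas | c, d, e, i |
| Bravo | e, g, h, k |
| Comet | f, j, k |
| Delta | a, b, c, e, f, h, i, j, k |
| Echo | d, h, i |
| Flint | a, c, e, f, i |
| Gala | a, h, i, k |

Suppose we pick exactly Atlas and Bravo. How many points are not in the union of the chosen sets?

4

Union of Atlas, Bravo = {c, d, e, g, h, i, k}.
Not covered: a, b, f, j — 4 points.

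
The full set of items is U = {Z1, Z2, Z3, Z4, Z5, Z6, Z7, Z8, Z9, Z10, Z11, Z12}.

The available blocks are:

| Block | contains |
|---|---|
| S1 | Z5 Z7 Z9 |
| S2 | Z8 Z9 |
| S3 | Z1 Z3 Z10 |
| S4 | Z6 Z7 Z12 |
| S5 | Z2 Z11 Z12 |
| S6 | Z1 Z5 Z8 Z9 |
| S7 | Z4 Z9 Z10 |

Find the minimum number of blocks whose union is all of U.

5

Take {S3, S4, S5, S6, S7}. Their union is {Z1, Z2, Z3, Z4, Z5, Z6, Z7, Z8, Z9, Z10, Z11, Z12}, which is all 12 items.
No 4 of the 7 blocks cover everything (all 35 combinations miss at least one item), so 5 is optimal.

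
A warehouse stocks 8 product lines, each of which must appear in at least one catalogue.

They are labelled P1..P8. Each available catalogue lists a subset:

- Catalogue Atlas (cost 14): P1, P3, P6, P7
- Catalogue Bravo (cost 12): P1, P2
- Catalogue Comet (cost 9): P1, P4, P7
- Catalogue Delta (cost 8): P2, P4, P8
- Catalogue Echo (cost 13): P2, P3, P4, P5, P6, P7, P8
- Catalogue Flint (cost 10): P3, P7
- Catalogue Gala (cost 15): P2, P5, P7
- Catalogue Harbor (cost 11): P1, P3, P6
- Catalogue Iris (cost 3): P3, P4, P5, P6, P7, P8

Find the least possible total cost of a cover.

Bravo, Iris together cover every product (Bravo ∪ Iris = {P1, P2, P3, P4, P5, P6, P7, P8}); total cost 12 + 3 = 15.
No covering selection has total cost below 15.

15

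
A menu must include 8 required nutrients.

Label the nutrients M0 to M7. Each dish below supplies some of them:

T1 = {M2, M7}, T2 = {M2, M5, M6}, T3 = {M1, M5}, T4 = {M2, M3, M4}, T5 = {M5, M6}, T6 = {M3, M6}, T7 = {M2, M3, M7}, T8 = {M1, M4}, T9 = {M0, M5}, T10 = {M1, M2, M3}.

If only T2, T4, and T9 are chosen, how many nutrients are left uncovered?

Union of T2, T4, T9 = {M0, M2, M3, M4, M5, M6}.
Not covered: M1, M7 — 2 nutrients.

2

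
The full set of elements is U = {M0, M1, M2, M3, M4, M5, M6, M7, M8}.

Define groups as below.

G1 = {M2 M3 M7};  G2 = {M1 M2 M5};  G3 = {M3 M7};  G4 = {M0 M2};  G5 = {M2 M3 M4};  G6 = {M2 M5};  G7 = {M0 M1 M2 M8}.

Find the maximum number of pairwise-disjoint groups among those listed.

2

G3, G7 are pairwise disjoint (G3={M3,M7}; G7={M0,M1,M2,M8}).
Every remaining group overlaps one of these, and no 3 of the listed groups are pairwise disjoint, so 2 is the maximum.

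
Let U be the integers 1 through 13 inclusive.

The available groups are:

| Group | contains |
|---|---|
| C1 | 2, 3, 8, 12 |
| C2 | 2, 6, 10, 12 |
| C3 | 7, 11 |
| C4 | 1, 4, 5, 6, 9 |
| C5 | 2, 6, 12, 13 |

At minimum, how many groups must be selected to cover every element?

Take {C1, C2, C3, C4, C5}. Their union is {1, 2, 3, 4, 5, 6, 7, 8, 9, 10, 11, 12, 13}, which is all 13 elements.
No 4 of the 5 groups cover everything (all 5 combinations miss at least one element), so 5 is optimal.

5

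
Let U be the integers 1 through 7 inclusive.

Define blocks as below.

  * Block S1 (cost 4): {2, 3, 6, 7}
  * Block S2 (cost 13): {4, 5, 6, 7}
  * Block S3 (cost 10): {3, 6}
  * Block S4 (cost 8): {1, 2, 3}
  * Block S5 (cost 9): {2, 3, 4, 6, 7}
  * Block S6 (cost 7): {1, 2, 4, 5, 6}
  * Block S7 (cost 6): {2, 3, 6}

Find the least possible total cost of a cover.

S1, S6 together cover every element (S1 ∪ S6 = {1, 2, 3, 4, 5, 6, 7}); total cost 4 + 7 = 11.
No covering selection has total cost below 11.

11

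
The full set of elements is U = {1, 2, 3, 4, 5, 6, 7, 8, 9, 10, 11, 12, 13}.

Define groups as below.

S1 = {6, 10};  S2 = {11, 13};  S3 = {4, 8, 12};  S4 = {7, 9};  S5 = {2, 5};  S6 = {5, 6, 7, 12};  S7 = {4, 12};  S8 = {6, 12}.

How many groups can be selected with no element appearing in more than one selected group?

5

S1, S2, S4, S5, S7 are pairwise disjoint (S1={6,10}; S2={11,13}; S4={7,9}; S5={2,5}; S7={4,12}).
Every remaining group overlaps one of these, and no 6 of the listed groups are pairwise disjoint, so 5 is the maximum.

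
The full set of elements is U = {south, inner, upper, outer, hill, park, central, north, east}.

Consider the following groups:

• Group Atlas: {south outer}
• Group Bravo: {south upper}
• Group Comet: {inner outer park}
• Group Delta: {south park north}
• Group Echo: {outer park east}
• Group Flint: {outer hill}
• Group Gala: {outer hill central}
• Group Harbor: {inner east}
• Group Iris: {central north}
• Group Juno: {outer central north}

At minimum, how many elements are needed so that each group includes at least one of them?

H = {south, inner, outer, north} meets every group (each contains at least one member of H), and |H| = 4.
The groups Bravo, Flint, Harbor, Iris are pairwise disjoint, so any hitting set needs a separate element for each — at least 4. Hence 4 is optimal.

4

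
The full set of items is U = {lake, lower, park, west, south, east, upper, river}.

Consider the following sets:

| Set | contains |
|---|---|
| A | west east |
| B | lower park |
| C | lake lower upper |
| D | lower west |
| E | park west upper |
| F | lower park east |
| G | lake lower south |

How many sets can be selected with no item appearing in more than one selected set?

E, G are pairwise disjoint (E={park,west,upper}; G={lake,lower,south}).
Every remaining set overlaps one of these, and no 3 of the listed sets are pairwise disjoint, so 2 is the maximum.

2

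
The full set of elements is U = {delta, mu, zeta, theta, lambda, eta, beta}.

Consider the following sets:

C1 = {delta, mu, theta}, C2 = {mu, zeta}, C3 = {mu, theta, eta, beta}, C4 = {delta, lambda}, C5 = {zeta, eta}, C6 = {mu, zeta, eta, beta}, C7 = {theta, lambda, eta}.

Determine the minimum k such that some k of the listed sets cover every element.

3

C1 and C4 and C6 together: C1 ∪ C4 ∪ C6 = {delta, mu, zeta, theta, lambda, eta, beta} — every element is covered.
No 2 of the 7 sets cover everything (all 21 combinations miss at least one element), so 3 is optimal.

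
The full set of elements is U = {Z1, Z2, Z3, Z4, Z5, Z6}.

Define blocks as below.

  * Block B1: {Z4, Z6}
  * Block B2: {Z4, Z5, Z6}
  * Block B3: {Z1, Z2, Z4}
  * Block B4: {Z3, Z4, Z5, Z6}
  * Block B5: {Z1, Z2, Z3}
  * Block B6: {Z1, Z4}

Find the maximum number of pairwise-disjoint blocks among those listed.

2

B2, B5 are pairwise disjoint (B2={Z4,Z5,Z6}; B5={Z1,Z2,Z3}).
Every remaining block overlaps one of these, and no 3 of the listed blocks are pairwise disjoint, so 2 is the maximum.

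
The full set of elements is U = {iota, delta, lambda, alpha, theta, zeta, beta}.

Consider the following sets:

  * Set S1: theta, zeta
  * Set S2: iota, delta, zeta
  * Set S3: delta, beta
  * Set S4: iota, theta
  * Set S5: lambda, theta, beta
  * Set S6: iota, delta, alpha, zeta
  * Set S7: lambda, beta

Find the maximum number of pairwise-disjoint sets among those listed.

S6, S7 are pairwise disjoint (S6={iota,delta,alpha,zeta}; S7={lambda,beta}).
Every remaining set overlaps one of these, and no 3 of the listed sets are pairwise disjoint, so 2 is the maximum.

2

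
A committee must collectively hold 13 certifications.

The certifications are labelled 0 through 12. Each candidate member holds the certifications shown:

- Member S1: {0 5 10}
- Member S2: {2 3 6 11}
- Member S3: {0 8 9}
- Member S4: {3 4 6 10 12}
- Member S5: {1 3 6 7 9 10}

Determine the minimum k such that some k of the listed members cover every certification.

5

S1 and S2 and S3 and S4 and S5 together: S1 ∪ S2 ∪ S3 ∪ S4 ∪ S5 = {0, 1, 2, 3, 4, 5, 6, 7, 8, 9, 10, 11, 12} — every certification is covered.
Only S5 contains 1, so S5 is forced; the remaining 7 certifications need at least 4 more members (each remaining member adds at most 2) — so at least 5 members are needed, and 5 is optimal.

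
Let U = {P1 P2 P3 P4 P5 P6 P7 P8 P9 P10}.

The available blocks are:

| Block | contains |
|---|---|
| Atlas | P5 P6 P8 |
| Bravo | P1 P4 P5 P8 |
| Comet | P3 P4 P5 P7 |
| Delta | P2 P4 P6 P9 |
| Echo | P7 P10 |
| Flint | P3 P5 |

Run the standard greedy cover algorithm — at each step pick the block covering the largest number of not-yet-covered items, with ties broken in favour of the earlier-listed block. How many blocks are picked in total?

4

Greedy: pick Bravo (covers 4 new) → pick Delta (covers 3 new) → pick Comet (covers 2 new) → pick Echo (covers 1 new). Total picks: 4.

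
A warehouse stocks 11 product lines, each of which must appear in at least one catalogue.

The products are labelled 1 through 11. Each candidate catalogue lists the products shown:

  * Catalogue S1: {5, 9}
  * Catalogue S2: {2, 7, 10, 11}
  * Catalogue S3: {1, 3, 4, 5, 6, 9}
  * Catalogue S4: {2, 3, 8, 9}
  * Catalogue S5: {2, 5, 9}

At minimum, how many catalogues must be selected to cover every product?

S2 and S3 and S4 together: S2 ∪ S3 ∪ S4 = {1, 2, 3, 4, 5, 6, 7, 8, 9, 10, 11} — every product is covered.
Only S3 contains 1, so S3 is forced; the remaining 5 products need at least 2 more catalogues (each remaining catalogue adds at most 4) — so at least 3 catalogues are needed, and 3 is optimal.

3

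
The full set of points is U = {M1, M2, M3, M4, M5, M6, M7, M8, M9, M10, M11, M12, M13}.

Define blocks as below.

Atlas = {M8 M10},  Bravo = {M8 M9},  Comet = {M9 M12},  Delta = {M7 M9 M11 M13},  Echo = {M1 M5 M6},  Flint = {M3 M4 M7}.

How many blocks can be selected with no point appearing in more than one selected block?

Atlas, Comet, Echo, Flint are pairwise disjoint (Atlas={M8,M10}; Comet={M9,M12}; Echo={M1,M5,M6}; Flint={M3,M4,M7}).
Every remaining block overlaps one of these, and no 5 of the listed blocks are pairwise disjoint, so 4 is the maximum.

4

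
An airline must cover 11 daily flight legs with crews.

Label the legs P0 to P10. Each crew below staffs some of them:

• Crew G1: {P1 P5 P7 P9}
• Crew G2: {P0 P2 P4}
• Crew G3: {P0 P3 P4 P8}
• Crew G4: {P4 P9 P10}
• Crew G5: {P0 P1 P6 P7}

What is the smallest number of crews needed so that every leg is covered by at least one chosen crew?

5

Take {G1, G2, G3, G4, G5}. Their union is {P0, P1, P2, P3, P4, P5, P6, P7, P8, P9, P10}, which is all 11 legs.
No 4 of the 5 crews cover everything (all 5 combinations miss at least one leg), so 5 is optimal.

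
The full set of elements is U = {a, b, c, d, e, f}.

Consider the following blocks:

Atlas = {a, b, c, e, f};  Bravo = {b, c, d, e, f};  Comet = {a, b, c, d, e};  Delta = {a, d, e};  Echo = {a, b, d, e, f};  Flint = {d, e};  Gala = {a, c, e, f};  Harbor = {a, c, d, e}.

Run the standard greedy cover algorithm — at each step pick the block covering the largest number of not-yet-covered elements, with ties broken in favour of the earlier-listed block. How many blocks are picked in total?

Greedy: pick Atlas (covers 5 new) → pick Bravo (covers 1 new). Total picks: 2.

2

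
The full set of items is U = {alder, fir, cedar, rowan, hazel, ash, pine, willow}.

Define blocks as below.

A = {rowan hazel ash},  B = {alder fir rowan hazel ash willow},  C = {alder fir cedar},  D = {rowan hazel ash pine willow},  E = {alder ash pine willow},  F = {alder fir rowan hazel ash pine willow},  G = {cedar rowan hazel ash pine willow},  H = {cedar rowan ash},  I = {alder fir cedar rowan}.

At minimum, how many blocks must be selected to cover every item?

C and F together: C ∪ F = {alder, fir, cedar, rowan, hazel, ash, pine, willow} — every item is covered.
No single block has all 8 items (the largest, F, has 7), so 2 is optimal.

2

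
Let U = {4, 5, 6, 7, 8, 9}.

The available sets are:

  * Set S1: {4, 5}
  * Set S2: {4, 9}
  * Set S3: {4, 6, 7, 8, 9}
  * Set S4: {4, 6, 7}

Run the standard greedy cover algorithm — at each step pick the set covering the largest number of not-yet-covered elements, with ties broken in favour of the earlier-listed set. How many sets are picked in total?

2

Greedy: pick S3 (covers 5 new) → pick S1 (covers 1 new). Total picks: 2.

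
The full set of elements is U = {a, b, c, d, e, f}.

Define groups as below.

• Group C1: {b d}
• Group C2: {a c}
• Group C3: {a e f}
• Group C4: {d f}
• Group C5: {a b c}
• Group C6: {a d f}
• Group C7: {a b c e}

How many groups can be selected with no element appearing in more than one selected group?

C1, C2 are pairwise disjoint (C1={b,d}; C2={a,c}).
Every remaining group overlaps one of these, and no 3 of the listed groups are pairwise disjoint, so 2 is the maximum.

2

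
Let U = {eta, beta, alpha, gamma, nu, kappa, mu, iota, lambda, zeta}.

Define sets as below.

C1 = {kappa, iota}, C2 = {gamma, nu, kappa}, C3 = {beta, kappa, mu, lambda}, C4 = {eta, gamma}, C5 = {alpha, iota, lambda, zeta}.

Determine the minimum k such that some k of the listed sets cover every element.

C2, C3, C4, and C5 cover everything between them: the union {eta, beta, alpha, gamma, nu, kappa, mu, iota, lambda, zeta} is all of U.
No 3 of the 5 sets cover everything (all 10 combinations miss at least one element), so 4 is optimal.

4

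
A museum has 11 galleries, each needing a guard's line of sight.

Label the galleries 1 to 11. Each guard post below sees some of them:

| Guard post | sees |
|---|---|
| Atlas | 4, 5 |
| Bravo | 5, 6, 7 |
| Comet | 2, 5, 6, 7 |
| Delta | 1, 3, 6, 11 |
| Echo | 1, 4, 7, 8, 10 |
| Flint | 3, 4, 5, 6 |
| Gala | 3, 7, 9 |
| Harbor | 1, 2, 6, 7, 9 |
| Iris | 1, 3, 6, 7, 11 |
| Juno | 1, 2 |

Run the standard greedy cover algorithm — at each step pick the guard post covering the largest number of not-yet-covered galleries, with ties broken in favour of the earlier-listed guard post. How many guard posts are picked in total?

4

Greedy: pick Echo (covers 5 new) → pick Comet (covers 3 new) → pick Delta (covers 2 new) → pick Gala (covers 1 new). Total picks: 4.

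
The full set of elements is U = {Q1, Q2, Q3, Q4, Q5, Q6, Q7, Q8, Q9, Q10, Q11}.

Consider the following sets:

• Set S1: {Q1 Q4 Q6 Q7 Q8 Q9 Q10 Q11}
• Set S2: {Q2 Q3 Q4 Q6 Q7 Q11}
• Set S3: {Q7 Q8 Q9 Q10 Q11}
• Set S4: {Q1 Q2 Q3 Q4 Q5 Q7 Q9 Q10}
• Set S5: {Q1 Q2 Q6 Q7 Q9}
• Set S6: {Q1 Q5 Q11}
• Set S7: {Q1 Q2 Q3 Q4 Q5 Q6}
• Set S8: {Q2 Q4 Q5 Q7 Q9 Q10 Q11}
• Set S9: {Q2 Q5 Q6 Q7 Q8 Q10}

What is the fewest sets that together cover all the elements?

S3 and S7 cover everything between them: the union {Q1, Q2, Q3, Q4, Q5, Q6, Q7, Q8, Q9, Q10, Q11} is all of U.
No single set has all 11 elements (the largest, S1, has 8), so 2 is optimal.

2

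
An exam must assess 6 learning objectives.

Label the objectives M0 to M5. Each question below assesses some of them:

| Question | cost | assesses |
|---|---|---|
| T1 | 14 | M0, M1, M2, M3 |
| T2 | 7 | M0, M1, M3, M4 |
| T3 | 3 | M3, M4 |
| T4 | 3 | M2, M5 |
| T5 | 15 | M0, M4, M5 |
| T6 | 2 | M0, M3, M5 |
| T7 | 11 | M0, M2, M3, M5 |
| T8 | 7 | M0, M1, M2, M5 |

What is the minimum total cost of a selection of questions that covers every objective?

T2, T4 together cover every objective (T2 ∪ T4 = {M0, M1, M2, M3, M4, M5}); total cost 7 + 3 = 10.
The greedy pick T6, T3, T4, T2 costs 15; no covering selection beats 10.

10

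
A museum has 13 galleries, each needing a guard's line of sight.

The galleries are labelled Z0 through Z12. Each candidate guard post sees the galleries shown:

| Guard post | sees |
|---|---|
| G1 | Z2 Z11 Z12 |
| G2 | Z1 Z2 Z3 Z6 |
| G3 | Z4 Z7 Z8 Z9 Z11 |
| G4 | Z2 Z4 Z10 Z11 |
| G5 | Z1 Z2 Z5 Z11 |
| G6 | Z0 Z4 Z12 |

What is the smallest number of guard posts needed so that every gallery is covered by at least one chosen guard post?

5

Take {G2, G3, G4, G5, G6}. Their union is {Z0, Z1, Z2, Z3, Z4, Z5, Z6, Z7, Z8, Z9, Z10, Z11, Z12}, which is all 13 galleries.
No 4 of the 6 guard posts cover everything (all 15 combinations miss at least one gallery), so 5 is optimal.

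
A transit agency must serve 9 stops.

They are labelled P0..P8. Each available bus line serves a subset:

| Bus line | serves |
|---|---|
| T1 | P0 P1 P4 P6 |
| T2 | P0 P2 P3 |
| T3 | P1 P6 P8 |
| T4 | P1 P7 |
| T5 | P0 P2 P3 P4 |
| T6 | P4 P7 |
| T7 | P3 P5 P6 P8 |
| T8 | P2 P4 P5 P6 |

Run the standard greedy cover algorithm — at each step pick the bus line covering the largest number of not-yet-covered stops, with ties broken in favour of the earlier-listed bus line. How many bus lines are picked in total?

Greedy: pick T1 (covers 4 new) → pick T7 (covers 3 new) → pick T2 (covers 1 new) → pick T4 (covers 1 new). Total picks: 4.
(The true minimum cover uses only 3 bus lines, so greedy is not optimal here.)

4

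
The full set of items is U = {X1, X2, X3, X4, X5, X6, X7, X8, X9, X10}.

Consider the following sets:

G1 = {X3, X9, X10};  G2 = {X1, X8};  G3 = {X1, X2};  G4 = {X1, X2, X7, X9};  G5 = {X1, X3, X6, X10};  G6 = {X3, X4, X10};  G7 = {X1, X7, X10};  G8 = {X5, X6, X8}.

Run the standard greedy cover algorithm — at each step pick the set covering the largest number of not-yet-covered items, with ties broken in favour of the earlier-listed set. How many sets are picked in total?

4

Greedy: pick G4 (covers 4 new) → pick G5 (covers 3 new) → pick G8 (covers 2 new) → pick G6 (covers 1 new). Total picks: 4.
(The true minimum cover uses only 3 sets, so greedy is not optimal here.)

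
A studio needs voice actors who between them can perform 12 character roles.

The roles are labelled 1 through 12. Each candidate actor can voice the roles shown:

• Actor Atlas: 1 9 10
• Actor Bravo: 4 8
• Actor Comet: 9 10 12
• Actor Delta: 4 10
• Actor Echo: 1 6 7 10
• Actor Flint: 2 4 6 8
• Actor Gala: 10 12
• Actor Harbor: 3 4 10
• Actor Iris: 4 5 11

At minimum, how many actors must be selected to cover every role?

5

Take {Comet, Echo, Flint, Harbor, Iris}. Their union is {1, 2, 3, 4, 5, 6, 7, 8, 9, 10, 11, 12}, which is all 12 roles.
No 4 of the 9 actors cover everything (all 126 combinations miss at least one role), so 5 is optimal.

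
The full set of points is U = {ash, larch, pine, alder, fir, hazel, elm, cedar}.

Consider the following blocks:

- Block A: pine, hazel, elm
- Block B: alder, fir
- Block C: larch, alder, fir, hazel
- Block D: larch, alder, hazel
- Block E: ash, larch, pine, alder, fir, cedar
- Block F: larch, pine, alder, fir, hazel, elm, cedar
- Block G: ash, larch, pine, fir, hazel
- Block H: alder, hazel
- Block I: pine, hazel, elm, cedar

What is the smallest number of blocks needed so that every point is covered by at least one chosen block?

2

Take {E, I}. Their union is {ash, larch, pine, alder, fir, hazel, elm, cedar}, which is all 8 points.
No single block has all 8 points (the largest, F, has 7), so 2 is optimal.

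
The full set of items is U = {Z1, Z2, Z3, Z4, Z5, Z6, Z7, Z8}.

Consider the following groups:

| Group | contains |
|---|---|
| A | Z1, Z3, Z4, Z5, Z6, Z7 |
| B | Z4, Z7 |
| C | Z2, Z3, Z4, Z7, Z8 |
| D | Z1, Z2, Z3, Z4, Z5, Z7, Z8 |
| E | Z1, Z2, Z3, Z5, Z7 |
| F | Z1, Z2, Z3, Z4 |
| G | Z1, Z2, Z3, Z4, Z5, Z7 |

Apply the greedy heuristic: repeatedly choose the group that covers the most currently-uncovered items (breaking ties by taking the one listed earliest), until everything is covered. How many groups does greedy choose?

Greedy: pick D (covers 7 new) → pick A (covers 1 new). Total picks: 2.

2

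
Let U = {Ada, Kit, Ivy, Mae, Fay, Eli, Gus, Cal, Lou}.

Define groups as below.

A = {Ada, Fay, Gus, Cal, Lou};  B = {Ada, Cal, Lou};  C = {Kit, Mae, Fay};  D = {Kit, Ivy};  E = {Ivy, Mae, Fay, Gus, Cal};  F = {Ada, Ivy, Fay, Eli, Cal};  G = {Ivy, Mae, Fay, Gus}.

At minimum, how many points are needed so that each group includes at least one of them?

The 3 points {Ada, Kit, Fay} hit every group.
No choice of 2 points meets every group, so 3 is the minimum.

3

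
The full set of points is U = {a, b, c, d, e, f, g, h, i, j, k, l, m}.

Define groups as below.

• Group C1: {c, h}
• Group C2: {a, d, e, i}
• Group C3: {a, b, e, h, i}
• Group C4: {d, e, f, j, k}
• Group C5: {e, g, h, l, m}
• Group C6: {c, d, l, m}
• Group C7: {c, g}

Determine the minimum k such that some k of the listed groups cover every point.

C3, C4, C5, and C7 cover everything between them: the union {a, b, c, d, e, f, g, h, i, j, k, l, m} is all of U.
No 3 of the 7 groups cover everything (all 35 combinations miss at least one point), so 4 is optimal.

4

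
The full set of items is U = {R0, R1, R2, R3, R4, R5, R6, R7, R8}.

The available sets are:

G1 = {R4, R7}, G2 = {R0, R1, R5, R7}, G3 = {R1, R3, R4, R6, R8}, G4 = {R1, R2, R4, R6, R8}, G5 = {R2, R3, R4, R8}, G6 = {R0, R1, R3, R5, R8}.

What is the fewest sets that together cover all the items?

3

Take {G2, G3, G4}. Their union is {R0, R1, R2, R3, R4, R5, R6, R7, R8}, which is all 9 items.
No 2 of the 6 sets cover everything (all 15 combinations miss at least one item), so 3 is optimal.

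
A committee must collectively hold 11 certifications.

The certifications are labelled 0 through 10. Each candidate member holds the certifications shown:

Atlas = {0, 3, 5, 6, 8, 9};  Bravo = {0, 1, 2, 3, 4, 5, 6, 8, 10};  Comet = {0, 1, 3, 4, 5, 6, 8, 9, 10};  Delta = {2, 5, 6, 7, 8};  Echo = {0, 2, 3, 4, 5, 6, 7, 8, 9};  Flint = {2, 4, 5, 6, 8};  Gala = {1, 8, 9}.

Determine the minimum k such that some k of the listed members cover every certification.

Bravo and Echo together: Bravo ∪ Echo = {0, 1, 2, 3, 4, 5, 6, 7, 8, 9, 10} — every certification is covered.
No single member has all 11 certifications (the largest, Bravo, has 9), so 2 is optimal.

2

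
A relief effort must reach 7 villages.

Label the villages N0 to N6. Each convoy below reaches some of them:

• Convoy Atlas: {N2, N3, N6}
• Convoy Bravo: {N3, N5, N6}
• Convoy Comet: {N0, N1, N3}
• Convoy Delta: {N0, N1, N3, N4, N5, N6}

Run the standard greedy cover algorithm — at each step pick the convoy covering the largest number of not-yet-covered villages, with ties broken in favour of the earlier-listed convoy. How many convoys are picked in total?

2

Greedy: pick Delta (covers 6 new) → pick Atlas (covers 1 new). Total picks: 2.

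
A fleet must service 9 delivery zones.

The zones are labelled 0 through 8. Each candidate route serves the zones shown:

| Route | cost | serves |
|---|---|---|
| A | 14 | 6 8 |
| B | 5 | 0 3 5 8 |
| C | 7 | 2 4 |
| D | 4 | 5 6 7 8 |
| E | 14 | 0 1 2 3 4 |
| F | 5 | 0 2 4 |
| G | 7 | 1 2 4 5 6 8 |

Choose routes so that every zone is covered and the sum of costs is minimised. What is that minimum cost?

B, D, G together cover every zone (B ∪ D ∪ G = {0, 1, 2, 3, 4, 5, 6, 7, 8}); total cost 5 + 4 + 7 = 16.
The greedy pick D, F, B, G costs 21; no covering selection beats 16.

16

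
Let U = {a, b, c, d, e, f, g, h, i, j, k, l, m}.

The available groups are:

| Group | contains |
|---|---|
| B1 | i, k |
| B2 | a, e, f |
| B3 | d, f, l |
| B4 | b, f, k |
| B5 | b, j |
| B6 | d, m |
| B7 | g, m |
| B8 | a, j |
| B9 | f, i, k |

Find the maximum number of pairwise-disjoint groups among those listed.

B1, B2, B5, B7 are pairwise disjoint (B1={i,k}; B2={a,e,f}; B5={b,j}; B7={g,m}).
Every remaining group overlaps one of these, and no 5 of the listed groups are pairwise disjoint, so 4 is the maximum.

4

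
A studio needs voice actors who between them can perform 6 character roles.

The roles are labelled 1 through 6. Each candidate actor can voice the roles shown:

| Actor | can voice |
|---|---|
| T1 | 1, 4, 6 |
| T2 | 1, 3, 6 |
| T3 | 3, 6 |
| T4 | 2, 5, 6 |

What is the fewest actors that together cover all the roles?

3

T1 and T2 and T4 together: T1 ∪ T2 ∪ T4 = {1, 2, 3, 4, 5, 6} — every role is covered.
Only T4 contains 2, so T4 is forced; the remaining 3 roles need at least 2 more actors (each remaining actor adds at most 2) — so at least 3 actors are needed, and 3 is optimal.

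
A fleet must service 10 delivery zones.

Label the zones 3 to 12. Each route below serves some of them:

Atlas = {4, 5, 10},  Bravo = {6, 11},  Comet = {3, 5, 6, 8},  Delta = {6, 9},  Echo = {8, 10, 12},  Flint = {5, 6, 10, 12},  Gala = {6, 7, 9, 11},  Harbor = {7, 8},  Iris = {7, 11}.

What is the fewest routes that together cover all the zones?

4

Take {Atlas, Comet, Echo, Gala}. Their union is {3, 4, 5, 6, 7, 8, 9, 10, 11, 12}, which is all 10 zones.
No 3 of the 9 routes cover everything (all 84 combinations miss at least one zone), so 4 is optimal.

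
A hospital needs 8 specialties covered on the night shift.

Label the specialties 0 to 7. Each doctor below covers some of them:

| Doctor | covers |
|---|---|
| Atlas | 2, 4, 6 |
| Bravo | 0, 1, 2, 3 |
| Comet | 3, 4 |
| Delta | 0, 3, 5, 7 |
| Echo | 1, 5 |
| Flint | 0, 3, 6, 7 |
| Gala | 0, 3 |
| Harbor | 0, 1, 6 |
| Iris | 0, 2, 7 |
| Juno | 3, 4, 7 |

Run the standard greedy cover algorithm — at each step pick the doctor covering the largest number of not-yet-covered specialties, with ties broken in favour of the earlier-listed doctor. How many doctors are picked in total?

Greedy: pick Bravo (covers 4 new) → pick Atlas (covers 2 new) → pick Delta (covers 2 new). Total picks: 3.

3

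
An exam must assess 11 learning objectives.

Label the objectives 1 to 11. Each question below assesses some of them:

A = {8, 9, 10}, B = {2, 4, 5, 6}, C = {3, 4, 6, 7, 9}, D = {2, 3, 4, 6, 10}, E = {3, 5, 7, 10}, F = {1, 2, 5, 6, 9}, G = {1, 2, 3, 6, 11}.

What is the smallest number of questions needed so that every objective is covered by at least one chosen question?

4

Take {A, C, E, G}. Their union is {1, 2, 3, 4, 5, 6, 7, 8, 9, 10, 11}, which is all 11 objectives.
No 3 of the 7 questions cover everything (all 35 combinations miss at least one objective), so 4 is optimal.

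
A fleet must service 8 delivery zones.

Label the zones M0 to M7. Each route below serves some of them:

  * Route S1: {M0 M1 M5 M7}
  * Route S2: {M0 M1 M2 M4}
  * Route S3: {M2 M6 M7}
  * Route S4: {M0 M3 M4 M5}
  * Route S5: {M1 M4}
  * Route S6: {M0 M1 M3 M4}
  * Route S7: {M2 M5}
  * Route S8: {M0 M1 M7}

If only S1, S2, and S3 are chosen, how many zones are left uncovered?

Union of S1, S2, S3 = {M0, M1, M2, M4, M5, M6, M7}.
Not covered: M3 — 1 zone.

1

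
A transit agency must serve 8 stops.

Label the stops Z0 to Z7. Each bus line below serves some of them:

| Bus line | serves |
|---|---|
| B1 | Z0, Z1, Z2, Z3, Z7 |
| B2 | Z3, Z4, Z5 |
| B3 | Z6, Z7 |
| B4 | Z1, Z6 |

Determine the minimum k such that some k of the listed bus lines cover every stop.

3

B1 and B2 and B3 together: B1 ∪ B2 ∪ B3 = {Z0, Z1, Z2, Z3, Z4, Z5, Z6, Z7} — every stop is covered.
Only B1 contains Z0, so B1 is forced; the remaining 3 stops need at least 2 more bus lines (each remaining bus line adds at most 2) — so at least 3 bus lines are needed, and 3 is optimal.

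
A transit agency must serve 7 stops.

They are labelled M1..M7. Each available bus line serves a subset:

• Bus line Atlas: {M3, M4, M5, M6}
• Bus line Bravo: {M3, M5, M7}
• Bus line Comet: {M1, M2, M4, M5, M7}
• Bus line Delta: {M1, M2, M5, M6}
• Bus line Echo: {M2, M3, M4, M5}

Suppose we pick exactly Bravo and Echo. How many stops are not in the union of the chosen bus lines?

2

Union of Bravo, Echo = {M2, M3, M4, M5, M7}.
Not covered: M1, M6 — 2 stops.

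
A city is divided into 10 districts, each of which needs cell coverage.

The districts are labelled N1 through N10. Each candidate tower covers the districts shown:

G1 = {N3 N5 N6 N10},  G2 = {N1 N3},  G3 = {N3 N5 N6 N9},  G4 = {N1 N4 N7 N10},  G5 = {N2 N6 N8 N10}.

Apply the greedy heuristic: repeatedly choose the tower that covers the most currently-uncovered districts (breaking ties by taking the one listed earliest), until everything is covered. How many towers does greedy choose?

4

Greedy: pick G1 (covers 4 new) → pick G4 (covers 3 new) → pick G5 (covers 2 new) → pick G3 (covers 1 new). Total picks: 4.
(The true minimum cover uses only 3 towers, so greedy is not optimal here.)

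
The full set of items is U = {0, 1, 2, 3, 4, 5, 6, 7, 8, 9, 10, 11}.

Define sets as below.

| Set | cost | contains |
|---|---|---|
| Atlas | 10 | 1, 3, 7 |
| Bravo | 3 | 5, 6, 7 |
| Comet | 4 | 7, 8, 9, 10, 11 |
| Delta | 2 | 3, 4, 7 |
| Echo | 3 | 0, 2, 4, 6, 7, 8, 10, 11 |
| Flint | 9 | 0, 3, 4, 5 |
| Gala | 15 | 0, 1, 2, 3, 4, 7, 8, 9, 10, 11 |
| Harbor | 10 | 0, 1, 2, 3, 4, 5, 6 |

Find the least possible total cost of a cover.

14

Comet, Harbor together cover every item (Comet ∪ Harbor = {0, 1, 2, 3, 4, 5, 6, 7, 8, 9, 10, 11}); total cost 4 + 10 = 14.
The greedy pick Echo, Delta, Bravo, Comet, Atlas costs 22; no covering selection beats 14.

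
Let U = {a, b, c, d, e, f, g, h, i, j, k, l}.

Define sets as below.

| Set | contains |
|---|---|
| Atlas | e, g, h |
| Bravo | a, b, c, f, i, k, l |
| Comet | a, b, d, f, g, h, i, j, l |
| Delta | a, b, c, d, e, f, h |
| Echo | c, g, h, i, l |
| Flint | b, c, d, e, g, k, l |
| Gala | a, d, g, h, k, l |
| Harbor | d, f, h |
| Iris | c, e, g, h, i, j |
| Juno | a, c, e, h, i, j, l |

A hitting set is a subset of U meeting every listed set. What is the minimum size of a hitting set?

The 2 elements {h, k} hit every set.
The sets Atlas, Bravo are pairwise disjoint, so any hitting set needs a separate element for each — at least 2. Hence 2 is optimal.

2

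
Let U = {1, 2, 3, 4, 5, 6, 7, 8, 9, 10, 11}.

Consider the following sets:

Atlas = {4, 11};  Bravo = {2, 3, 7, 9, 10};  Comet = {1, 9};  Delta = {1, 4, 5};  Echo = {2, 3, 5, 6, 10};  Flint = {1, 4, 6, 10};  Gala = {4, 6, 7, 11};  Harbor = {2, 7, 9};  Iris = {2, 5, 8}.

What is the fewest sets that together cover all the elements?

4

Comet and Echo and Gala and Iris together: Comet ∪ Echo ∪ Gala ∪ Iris = {1, 2, 3, 4, 5, 6, 7, 8, 9, 10, 11} — every element is covered.
No 3 of the 9 sets cover everything (all 84 combinations miss at least one element), so 4 is optimal.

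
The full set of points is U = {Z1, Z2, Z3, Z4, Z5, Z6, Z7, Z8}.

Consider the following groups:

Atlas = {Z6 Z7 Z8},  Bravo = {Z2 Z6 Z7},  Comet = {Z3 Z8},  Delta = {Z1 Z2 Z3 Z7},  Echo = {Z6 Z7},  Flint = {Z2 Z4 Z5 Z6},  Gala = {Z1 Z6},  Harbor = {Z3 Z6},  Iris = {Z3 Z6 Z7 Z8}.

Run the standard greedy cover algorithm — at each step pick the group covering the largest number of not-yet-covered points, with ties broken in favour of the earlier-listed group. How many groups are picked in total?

Greedy: pick Delta (covers 4 new) → pick Flint (covers 3 new) → pick Atlas (covers 1 new). Total picks: 3.

3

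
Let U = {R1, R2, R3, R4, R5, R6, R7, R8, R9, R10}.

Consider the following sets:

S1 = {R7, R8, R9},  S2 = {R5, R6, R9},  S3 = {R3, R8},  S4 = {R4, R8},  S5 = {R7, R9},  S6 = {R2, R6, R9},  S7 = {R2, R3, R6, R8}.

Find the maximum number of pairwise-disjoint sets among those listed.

2

S3, S6 are pairwise disjoint (S3={R3,R8}; S6={R2,R6,R9}).
Every remaining set overlaps one of these, and no 3 of the listed sets are pairwise disjoint, so 2 is the maximum.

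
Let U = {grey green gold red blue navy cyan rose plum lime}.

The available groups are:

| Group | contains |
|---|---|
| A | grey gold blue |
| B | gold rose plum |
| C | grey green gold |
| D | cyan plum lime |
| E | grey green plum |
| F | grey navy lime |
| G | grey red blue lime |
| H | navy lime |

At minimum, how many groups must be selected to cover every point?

5

B and D and E and F and G together: B ∪ D ∪ E ∪ F ∪ G = {grey, green, gold, red, blue, navy, cyan, rose, plum, lime} — every point is covered.
No 4 of the 8 groups cover everything (all 70 combinations miss at least one point), so 5 is optimal.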